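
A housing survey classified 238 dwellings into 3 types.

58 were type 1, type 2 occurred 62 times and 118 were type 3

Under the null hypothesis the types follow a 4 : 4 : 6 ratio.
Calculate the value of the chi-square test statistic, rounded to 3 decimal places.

Ratio total = 14. Expected counts: 238×4/14 = 68, 238×4/14 = 68, 238×6/14 = 102.
type 1: (58 − 68)²/68 = 100/68 = 1.4706
type 2: (62 − 68)²/68 = 36/68 = 0.5294
type 3: (118 − 102)²/102 = 256/102 = 2.5098
Sum = 4.510

4.510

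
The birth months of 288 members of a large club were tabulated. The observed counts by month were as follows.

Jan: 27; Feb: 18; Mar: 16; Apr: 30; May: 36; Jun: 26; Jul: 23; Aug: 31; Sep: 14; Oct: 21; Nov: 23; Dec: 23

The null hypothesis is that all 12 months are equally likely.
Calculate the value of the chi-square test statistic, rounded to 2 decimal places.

Expected count for each of the 12 categories: 288/12 = 24.
χ² = (27−24)²/24 + (18−24)²/24 + (16−24)²/24 + (30−24)²/24 + (36−24)²/24 + (26−24)²/24 + (23−24)²/24 + (31−24)²/24 + (14−24)²/24 + (21−24)²/24 + (23−24)²/24 + (23−24)²/24
   = 0.375 + 1.500 + 2.667 + 1.500 + 6.000 + 0.167 + 0.042 + 2.042 + 4.167 + 0.375 + 0.042 + 0.042
Sum = 18.92

18.92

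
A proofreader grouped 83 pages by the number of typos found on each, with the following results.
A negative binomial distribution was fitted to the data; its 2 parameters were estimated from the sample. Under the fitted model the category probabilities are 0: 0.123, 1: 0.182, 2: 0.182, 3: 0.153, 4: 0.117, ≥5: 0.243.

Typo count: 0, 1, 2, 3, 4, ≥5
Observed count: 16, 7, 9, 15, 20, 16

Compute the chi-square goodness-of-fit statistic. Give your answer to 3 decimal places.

22.283

Expected counts E_i = n·p_i: 83×0.123 = 10.209, 83×0.182 = 15.106, 83×0.182 = 15.106, 83×0.153 = 12.699, 83×0.117 = 9.711, 83×0.243 = 20.169.
cat         O        E   (O−E)²/E
0          16   10.209     3.2849
1           7   15.106     4.3497
2           9   15.106     2.4681
3          15   12.699     0.4169
4          20    9.711    10.9014
≥5         16   20.169     0.8617
Sum = 22.283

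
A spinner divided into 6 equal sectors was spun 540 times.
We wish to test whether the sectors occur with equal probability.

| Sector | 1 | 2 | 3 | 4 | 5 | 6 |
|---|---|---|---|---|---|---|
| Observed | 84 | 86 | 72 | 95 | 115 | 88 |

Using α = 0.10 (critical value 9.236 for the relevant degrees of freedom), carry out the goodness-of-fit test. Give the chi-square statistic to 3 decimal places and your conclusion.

11.444; reject

Under H₀ each category has probability 1/6, so each expected count is 540/6 = 90.
cat         O        E   (O−E)²/E
1          84       90     0.4000
2          86       90     0.1778
3          72       90     3.6000
4          95       90     0.2778
5         115       90     6.9444
6          88       90     0.0444
Sum = 11.444
df = 5. Since 11.444 > 9.236, we reject H₀.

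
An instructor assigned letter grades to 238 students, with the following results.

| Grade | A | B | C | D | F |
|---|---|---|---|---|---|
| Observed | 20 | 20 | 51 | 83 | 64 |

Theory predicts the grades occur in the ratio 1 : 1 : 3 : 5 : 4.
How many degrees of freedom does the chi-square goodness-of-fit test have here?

There are k = 5 categories and no parameters were estimated from the data, so df = 5 − 1 = 4.

4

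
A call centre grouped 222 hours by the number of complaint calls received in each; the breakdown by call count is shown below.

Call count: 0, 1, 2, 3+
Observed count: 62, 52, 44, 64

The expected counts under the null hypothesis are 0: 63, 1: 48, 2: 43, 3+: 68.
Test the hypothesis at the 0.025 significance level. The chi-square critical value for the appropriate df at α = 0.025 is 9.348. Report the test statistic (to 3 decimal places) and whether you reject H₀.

χ² = (62−63)²/63 + (52−48)²/48 + (44−43)²/43 + (64−68)²/68
   = 0.0159 + 0.3333 + 0.0233 + 0.2353
Sum = 0.608
df = 3. Since 0.608 < 9.348, we do not reject H₀.

0.608; do not reject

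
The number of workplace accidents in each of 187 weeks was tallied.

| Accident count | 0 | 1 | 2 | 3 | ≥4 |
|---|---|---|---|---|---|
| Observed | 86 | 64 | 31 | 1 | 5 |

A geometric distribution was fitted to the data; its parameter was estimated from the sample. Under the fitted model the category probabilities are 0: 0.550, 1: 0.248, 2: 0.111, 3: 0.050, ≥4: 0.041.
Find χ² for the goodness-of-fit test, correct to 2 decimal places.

Expected counts E_i = n·p_i: 187×0.550 = 102.85, 187×0.248 = 46.376, 187×0.111 = 20.757, 187×0.050 = 9.35, 187×0.041 = 7.667.
χ² = (86−102.85)²/102.85 + (64−46.376)²/46.376 + (31−20.757)²/20.757 + (1−9.35)²/9.35 + (5−7.667)²/7.667
   = 2.761 + 6.698 + 5.055 + 7.457 + 0.928
Sum = 22.90

22.90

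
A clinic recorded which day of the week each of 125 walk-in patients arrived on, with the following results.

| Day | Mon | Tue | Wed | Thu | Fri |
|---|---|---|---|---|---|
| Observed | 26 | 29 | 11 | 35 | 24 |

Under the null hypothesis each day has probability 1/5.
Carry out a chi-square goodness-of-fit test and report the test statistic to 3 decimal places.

Under H₀ each category has probability 1/5, so each expected count is 125/5 = 25.
χ² = (26−25)²/25 + (29−25)²/25 + (11−25)²/25 + (35−25)²/25 + (24−25)²/25
   = 0.0400 + 0.6400 + 7.8400 + 4.0000 + 0.0400
Sum = 12.560

12.560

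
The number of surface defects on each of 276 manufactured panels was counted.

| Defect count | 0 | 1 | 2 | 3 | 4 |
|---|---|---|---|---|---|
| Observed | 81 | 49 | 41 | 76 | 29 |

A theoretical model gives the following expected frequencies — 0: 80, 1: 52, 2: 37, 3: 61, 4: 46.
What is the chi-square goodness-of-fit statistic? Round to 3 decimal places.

10.589

χ² = (81−80)²/80 + (49−52)²/52 + (41−37)²/37 + (76−61)²/61 + (29−46)²/46
   = 0.0125 + 0.1731 + 0.4324 + 3.6885 + 6.2826
Sum = 10.589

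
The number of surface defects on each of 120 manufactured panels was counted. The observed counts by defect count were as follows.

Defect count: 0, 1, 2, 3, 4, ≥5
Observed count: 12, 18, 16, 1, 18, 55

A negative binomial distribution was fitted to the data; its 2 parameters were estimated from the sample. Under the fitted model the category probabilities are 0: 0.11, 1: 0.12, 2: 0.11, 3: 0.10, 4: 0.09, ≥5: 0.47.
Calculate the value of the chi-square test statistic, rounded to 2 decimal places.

Expected counts E_i = n·p_i: 120×0.11 = 13.2, 120×0.12 = 14.4, 120×0.11 = 13.2, 120×0.10 = 12, 120×0.09 = 10.8, 120×0.47 = 56.4.
cat         O        E   (O−E)²/E
0          12     13.2      0.109
1          18     14.4      0.900
2          16     13.2      0.594
3           1       12     10.083
4          18     10.8      4.800
≥5         55     56.4      0.035
Sum = 16.52

16.52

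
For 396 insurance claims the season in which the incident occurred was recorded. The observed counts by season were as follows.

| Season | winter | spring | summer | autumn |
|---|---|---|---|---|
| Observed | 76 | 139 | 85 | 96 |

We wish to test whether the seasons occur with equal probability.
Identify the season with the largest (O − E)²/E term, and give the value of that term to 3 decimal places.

Under H₀ each category has probability 1/4, so each expected count is 396/4 = 99.
χ² = (76−99)²/99 + (139−99)²/99 + (85−99)²/99 + (96−99)²/99
   = 5.3434 + 16.1616 + 1.9798 + 0.0909
The largest term is for spring: 16.162.

spring, 16.162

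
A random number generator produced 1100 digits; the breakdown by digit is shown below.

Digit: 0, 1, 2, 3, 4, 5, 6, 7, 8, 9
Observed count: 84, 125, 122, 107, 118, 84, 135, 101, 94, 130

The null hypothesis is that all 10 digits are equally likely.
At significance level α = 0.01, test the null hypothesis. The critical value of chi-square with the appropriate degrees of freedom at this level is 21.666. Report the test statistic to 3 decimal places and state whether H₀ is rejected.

Expected count for each of the 10 categories: 1100/10 = 110.
0: (84 − 110)²/110 = 676/110 = 6.1455
1: (125 − 110)²/110 = 225/110 = 2.0455
2: (122 − 110)²/110 = 144/110 = 1.3091
3: (107 − 110)²/110 = 9/110 = 0.0818
4: (118 − 110)²/110 = 64/110 = 0.5818
5: (84 − 110)²/110 = 676/110 = 6.1455
6: (135 − 110)²/110 = 625/110 = 5.6818
7: (101 − 110)²/110 = 81/110 = 0.7364
8: (94 − 110)²/110 = 256/110 = 2.3273
9: (130 − 110)²/110 = 400/110 = 3.6364
Sum = 28.691
df = 9. Since 28.691 > 21.666, we reject H₀.

28.691; reject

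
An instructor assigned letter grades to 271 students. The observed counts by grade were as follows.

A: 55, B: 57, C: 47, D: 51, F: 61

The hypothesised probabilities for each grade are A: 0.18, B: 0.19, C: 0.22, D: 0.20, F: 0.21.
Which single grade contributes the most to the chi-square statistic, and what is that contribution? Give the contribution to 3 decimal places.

Expected counts E_i = n·p_i: 271×0.18 = 48.78, 271×0.19 = 51.49, 271×0.22 = 59.62, 271×0.20 = 54.2, 271×0.21 = 56.91.
A: (55 − 48.78)²/48.78 = 38.6884/48.78 = 0.7931
B: (57 − 51.49)²/51.49 = 30.3601/51.49 = 0.5896
C: (47 − 59.62)²/59.62 = 159.2644/59.62 = 2.6713
D: (51 − 54.2)²/54.2 = 10.24/54.2 = 0.1889
F: (61 − 56.91)²/56.91 = 16.7281/56.91 = 0.2939
The largest term is for C: 2.671.

C, 2.671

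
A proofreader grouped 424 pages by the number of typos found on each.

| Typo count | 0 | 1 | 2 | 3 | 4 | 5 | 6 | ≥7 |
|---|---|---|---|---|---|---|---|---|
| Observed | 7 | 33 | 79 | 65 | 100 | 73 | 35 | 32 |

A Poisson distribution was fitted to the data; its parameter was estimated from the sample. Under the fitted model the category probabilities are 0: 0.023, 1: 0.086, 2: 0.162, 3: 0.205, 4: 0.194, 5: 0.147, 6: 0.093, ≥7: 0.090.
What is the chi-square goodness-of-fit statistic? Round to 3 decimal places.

15.329

Expected counts E_i = n·p_i: 424×0.023 = 9.752, 424×0.086 = 36.464, 424×0.162 = 68.688, 424×0.205 = 86.92, 424×0.194 = 82.256, 424×0.147 = 62.328, 424×0.093 = 39.432, 424×0.090 = 38.16.
χ² = (7−9.752)²/9.752 + (33−36.464)²/36.464 + (79−68.688)²/68.688 + (65−86.92)²/86.92 + (100−82.256)²/82.256 + (73−62.328)²/62.328 + (35−39.432)²/39.432 + (32−38.16)²/38.16
   = 0.7766 + 0.3291 + 1.5481 + 5.5279 + 3.8277 + 1.8273 + 0.4981 + 0.9944
Sum = 15.329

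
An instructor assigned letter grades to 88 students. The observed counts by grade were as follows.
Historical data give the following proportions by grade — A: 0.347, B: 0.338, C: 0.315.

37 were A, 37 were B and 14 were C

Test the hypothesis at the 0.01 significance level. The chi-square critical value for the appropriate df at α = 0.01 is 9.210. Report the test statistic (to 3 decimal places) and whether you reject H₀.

Expected counts E_i = n·p_i: 88×0.347 = 30.536, 88×0.338 = 29.744, 88×0.315 = 27.72.
cat         O        E   (O−E)²/E
A          37   30.536     1.3683
B          37   29.744     1.7701
C          14    27.72     6.7907
Sum = 9.929
df = 2. Since 9.929 > 9.210, we reject H₀.

9.929; reject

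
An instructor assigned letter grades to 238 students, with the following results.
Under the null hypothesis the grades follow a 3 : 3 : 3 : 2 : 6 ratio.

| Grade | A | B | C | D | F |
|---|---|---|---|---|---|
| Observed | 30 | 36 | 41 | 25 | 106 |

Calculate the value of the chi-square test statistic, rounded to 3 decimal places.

Ratio total = 17. Expected counts: 238×3/17 = 42, 238×3/17 = 42, 238×3/17 = 42, 238×2/17 = 28, 238×6/17 = 84.
A: (30 − 42)²/42 = 144/42 = 3.4286
B: (36 − 42)²/42 = 36/42 = 0.8571
C: (41 − 42)²/42 = 1/42 = 0.0238
D: (25 − 28)²/28 = 9/28 = 0.3214
F: (106 − 84)²/84 = 484/84 = 5.7619
Sum = 10.393

10.393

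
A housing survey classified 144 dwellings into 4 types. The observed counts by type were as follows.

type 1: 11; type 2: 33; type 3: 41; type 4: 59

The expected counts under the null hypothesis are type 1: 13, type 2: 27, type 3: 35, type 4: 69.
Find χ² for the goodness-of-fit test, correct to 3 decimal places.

cat         O        E   (O−E)²/E
type 1     11       13     0.3077
type 2     33       27     1.3333
type 3     41       35     1.0286
type 4     59       69     1.4493
Sum = 4.119

4.119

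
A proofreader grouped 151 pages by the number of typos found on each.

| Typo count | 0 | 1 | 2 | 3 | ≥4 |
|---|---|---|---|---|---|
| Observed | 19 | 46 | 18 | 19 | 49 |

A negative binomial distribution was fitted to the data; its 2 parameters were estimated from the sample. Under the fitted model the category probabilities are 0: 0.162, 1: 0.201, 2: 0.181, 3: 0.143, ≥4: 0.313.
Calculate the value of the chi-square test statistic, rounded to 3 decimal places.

Expected counts E_i = n·p_i: 151×0.162 = 24.462, 151×0.201 = 30.351, 151×0.181 = 27.331, 151×0.143 = 21.593, 151×0.313 = 47.263.
0: (19 − 24.462)²/24.462 = 29.833444/24.462 = 1.2196
1: (46 − 30.351)²/30.351 = 244.891201/30.351 = 8.0686
2: (18 − 27.331)²/27.331 = 87.067561/27.331 = 3.1857
3: (19 − 21.593)²/21.593 = 6.723649/21.593 = 0.3114
≥4: (49 − 47.263)²/47.263 = 3.017169/47.263 = 0.0638
Sum = 12.849

12.849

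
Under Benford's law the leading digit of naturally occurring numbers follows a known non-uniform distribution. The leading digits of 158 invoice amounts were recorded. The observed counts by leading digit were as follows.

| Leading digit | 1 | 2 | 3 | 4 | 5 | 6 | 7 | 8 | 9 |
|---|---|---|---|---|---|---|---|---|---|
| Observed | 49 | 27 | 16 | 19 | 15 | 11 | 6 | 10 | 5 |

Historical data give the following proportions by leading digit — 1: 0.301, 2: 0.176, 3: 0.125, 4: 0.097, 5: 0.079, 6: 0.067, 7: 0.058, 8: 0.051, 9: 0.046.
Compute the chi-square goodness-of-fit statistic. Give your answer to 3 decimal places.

4.452

Expected counts E_i = n·p_i: 158×0.301 = 47.558, 158×0.176 = 27.808, 158×0.125 = 19.75, 158×0.097 = 15.326, 158×0.079 = 12.482, 158×0.067 = 10.586, 158×0.058 = 9.164, 158×0.051 = 8.058, 158×0.046 = 7.268.
1: (49 − 47.558)²/47.558 = 2.079364/47.558 = 0.0437
2: (27 − 27.808)²/27.808 = 0.652864/27.808 = 0.0235
3: (16 − 19.75)²/19.75 = 14.0625/19.75 = 0.7120
4: (19 − 15.326)²/15.326 = 13.498276/15.326 = 0.8807
5: (15 − 12.482)²/12.482 = 6.340324/12.482 = 0.5080
6: (11 − 10.586)²/10.586 = 0.171396/10.586 = 0.0162
7: (6 − 9.164)²/9.164 = 10.010896/9.164 = 1.0924
8: (10 − 8.058)²/8.058 = 3.771364/8.058 = 0.4680
9: (5 − 7.268)²/7.268 = 5.143824/7.268 = 0.7077
Sum = 4.452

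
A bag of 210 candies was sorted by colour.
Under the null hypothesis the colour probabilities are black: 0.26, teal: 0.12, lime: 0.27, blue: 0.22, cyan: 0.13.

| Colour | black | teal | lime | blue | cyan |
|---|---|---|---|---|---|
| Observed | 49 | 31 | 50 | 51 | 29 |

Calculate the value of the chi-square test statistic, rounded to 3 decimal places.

Expected counts E_i = n·p_i: 210×0.26 = 54.6, 210×0.12 = 25.2, 210×0.27 = 56.7, 210×0.22 = 46.2, 210×0.13 = 27.3.
black: (49 − 54.6)²/54.6 = 31.36/54.6 = 0.5744
teal: (31 − 25.2)²/25.2 = 33.64/25.2 = 1.3349
lime: (50 − 56.7)²/56.7 = 44.89/56.7 = 0.7917
blue: (51 − 46.2)²/46.2 = 23.04/46.2 = 0.4987
cyan: (29 − 27.3)²/27.3 = 2.89/27.3 = 0.1059
Sum = 3.306

3.306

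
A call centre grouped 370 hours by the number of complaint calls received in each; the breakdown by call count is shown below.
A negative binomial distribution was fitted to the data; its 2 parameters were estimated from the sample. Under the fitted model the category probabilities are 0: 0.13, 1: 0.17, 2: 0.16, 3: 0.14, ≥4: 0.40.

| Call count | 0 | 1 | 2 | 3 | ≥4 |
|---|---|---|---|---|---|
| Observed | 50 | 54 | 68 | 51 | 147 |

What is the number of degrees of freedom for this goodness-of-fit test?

2

There are k = 5 categories and 2 parameters estimated from the data, so df = 5 − 1 − 2 = 2.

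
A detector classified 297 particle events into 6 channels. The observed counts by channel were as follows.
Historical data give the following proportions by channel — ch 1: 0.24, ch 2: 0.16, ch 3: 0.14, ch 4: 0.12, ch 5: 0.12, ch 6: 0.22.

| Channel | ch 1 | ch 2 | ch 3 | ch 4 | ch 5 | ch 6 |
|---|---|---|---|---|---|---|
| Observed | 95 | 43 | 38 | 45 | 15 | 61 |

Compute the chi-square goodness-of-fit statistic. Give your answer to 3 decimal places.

Expected counts E_i = n·p_i: 297×0.24 = 71.28, 297×0.16 = 47.52, 297×0.14 = 41.58, 297×0.12 = 35.64, 297×0.12 = 35.64, 297×0.22 = 65.34.
χ² = (95−71.28)²/71.28 + (43−47.52)²/47.52 + (38−41.58)²/41.58 + (45−35.64)²/35.64 + (15−35.64)²/35.64 + (61−65.34)²/65.34
   = 7.8934 + 0.4299 + 0.3082 + 2.4582 + 11.9531 + 0.2883
Sum = 23.331

23.331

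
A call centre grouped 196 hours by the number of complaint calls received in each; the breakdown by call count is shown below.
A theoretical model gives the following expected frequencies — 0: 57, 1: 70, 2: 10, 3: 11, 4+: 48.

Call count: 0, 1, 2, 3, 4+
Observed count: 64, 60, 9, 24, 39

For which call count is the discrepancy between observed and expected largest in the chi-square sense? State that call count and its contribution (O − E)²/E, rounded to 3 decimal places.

3, 15.364

cat         O        E   (O−E)²/E
0          64       57     0.8596
1          60       70     1.4286
2           9       10     0.1000
3          24       11    15.3636
4+         39       48     1.6875
The largest term is for 3: 15.364.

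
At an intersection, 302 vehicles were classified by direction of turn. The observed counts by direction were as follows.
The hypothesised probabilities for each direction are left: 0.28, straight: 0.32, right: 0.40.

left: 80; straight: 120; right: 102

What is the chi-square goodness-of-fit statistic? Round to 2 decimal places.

8.82

Expected counts E_i = n·p_i: 302×0.28 = 84.56, 302×0.32 = 96.64, 302×0.40 = 120.8.
χ² = (80−84.56)²/84.56 + (120−96.64)²/96.64 + (102−120.8)²/120.8
   = 0.246 + 5.647 + 2.926
Sum = 8.82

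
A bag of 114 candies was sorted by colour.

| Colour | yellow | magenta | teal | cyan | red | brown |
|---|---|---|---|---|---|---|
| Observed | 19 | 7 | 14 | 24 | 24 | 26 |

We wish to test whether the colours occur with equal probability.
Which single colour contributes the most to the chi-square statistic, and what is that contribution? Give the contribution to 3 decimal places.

magenta, 7.579

Expected count for each of the 6 categories: 114/6 = 19.
cat          O        E   (O−E)²/E
yellow      19       19     0.0000
magenta      7       19     7.5789
teal        14       19     1.3158
cyan        24       19     1.3158
red         24       19     1.3158
brown       26       19     2.5789
The largest term is for magenta: 7.579.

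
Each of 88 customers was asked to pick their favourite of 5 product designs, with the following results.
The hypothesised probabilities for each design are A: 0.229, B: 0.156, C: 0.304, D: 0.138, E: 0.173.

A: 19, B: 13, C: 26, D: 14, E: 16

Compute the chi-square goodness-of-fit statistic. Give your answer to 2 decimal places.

Expected counts E_i = n·p_i: 88×0.229 = 20.152, 88×0.156 = 13.728, 88×0.304 = 26.752, 88×0.138 = 12.144, 88×0.173 = 15.224.
cat         O        E   (O−E)²/E
A          19   20.152      0.066
B          13   13.728      0.039
C          26   26.752      0.021
D          14   12.144      0.284
E          16   15.224      0.040
Sum = 0.45

0.45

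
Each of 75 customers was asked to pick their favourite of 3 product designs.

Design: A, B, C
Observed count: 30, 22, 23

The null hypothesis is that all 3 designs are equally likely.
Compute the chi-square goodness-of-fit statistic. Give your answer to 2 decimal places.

Expected count for each of the 3 categories: 75/3 = 25.
cat         O        E   (O−E)²/E
A          30       25      1.000
B          22       25      0.360
C          23       25      0.160
Sum = 1.52

1.52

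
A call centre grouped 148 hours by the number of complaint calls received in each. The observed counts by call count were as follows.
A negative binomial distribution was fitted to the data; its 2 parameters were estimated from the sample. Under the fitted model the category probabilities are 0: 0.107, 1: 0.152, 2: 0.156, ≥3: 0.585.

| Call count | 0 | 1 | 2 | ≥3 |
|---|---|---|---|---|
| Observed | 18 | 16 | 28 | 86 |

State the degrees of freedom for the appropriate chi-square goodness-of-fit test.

1

There are k = 4 categories and 2 parameters estimated from the data, so df = 4 − 1 − 2 = 1.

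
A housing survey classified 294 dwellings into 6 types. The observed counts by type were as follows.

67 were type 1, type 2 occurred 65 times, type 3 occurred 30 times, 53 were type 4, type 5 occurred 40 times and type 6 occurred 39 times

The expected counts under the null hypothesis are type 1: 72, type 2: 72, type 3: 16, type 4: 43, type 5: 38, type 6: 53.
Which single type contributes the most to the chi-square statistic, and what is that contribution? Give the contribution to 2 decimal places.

χ² = (67−72)²/72 + (65−72)²/72 + (30−16)²/16 + (53−43)²/43 + (40−38)²/38 + (39−53)²/53
   = 0.347 + 0.681 + 12.250 + 2.326 + 0.105 + 3.698
The largest term is for type 3: 12.25.

type 3, 12.25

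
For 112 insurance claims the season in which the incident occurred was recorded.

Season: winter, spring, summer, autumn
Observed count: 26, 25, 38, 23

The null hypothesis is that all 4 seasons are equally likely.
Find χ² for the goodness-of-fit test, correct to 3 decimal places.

Expected count for each of the 4 categories: 112/4 = 28.
winter: (26 − 28)²/28 = 4/28 = 0.1429
spring: (25 − 28)²/28 = 9/28 = 0.3214
summer: (38 − 28)²/28 = 100/28 = 3.5714
autumn: (23 − 28)²/28 = 25/28 = 0.8929
Sum = 4.929

4.929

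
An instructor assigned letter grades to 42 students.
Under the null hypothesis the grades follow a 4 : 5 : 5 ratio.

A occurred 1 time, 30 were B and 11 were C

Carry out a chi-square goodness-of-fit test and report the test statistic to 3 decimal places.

Ratio total = 14. Expected counts: 42×4/14 = 12, 42×5/14 = 15, 42×5/14 = 15.
cat         O        E   (O−E)²/E
A           1       12    10.0833
B          30       15    15.0000
C          11       15     1.0667
Sum = 26.150

26.150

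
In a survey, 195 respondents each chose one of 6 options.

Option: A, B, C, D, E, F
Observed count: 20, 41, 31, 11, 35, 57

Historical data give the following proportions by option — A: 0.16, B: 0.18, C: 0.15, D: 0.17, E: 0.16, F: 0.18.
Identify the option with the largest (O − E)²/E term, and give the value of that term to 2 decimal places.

D, 14.80

Expected counts E_i = n·p_i: 195×0.16 = 31.2, 195×0.18 = 35.1, 195×0.15 = 29.25, 195×0.17 = 33.15, 195×0.16 = 31.2, 195×0.18 = 35.1.
A: (20 − 31.2)²/31.2 = 125.44/31.2 = 4.021
B: (41 − 35.1)²/35.1 = 34.81/35.1 = 0.992
C: (31 − 29.25)²/29.25 = 3.0625/29.25 = 0.105
D: (11 − 33.15)²/33.15 = 490.6225/33.15 = 14.800
E: (35 − 31.2)²/31.2 = 14.44/31.2 = 0.463
F: (57 − 35.1)²/35.1 = 479.61/35.1 = 13.664
The largest term is for D: 14.80.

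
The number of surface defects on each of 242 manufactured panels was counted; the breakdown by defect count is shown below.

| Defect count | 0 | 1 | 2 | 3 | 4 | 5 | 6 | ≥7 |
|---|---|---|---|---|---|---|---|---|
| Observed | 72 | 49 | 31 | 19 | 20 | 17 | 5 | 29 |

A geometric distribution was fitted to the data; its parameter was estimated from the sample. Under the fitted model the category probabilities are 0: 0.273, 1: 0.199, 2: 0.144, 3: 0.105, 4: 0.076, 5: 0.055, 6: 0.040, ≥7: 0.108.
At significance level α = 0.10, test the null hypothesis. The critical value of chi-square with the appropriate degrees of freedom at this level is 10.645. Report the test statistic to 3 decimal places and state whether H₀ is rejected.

Expected counts E_i = n·p_i: 242×0.273 = 66.066, 242×0.199 = 48.158, 242×0.144 = 34.848, 242×0.105 = 25.41, 242×0.076 = 18.392, 242×0.055 = 13.31, 242×0.040 = 9.68, 242×0.108 = 26.136.
χ² = (72−66.066)²/66.066 + (49−48.158)²/48.158 + (31−34.848)²/34.848 + (19−25.41)²/25.41 + (20−18.392)²/18.392 + (17−13.31)²/13.31 + (5−9.68)²/9.68 + (29−26.136)²/26.136
   = 0.5330 + 0.0147 + 0.4249 + 1.6170 + 0.1406 + 1.0230 + 2.2626 + 0.3138
Sum = 6.330
df = 6. Since 6.330 < 10.645, we do not reject H₀.

6.330; do not reject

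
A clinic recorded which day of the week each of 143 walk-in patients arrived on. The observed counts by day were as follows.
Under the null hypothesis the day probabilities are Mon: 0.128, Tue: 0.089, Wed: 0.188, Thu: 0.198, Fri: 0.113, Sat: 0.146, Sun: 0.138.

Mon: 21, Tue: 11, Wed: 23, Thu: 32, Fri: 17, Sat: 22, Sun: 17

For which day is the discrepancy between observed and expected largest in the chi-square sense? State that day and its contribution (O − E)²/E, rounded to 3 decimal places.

Wed, 0.561

Expected counts E_i = n·p_i: 143×0.128 = 18.304, 143×0.089 = 12.727, 143×0.188 = 26.884, 143×0.198 = 28.314, 143×0.113 = 16.159, 143×0.146 = 20.878, 143×0.138 = 19.734.
χ² = (21−18.304)²/18.304 + (11−12.727)²/12.727 + (23−26.884)²/26.884 + (32−28.314)²/28.314 + (17−16.159)²/16.159 + (22−20.878)²/20.878 + (17−19.734)²/19.734
   = 0.3971 + 0.2343 + 0.5611 + 0.4799 + 0.0438 + 0.0603 + 0.3788
The largest term is for Wed: 0.561.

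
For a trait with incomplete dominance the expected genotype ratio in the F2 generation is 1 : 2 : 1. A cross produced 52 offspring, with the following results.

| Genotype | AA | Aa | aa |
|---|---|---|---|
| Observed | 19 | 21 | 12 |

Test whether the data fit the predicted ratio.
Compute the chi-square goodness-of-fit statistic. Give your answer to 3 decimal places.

3.808

Ratio total = 4. Expected counts: 52×1/4 = 13, 52×2/4 = 26, 52×1/4 = 13.
AA: (19 − 13)²/13 = 36/13 = 2.7692
Aa: (21 − 26)²/26 = 25/26 = 0.9615
aa: (12 − 13)²/13 = 1/13 = 0.0769
Sum = 3.808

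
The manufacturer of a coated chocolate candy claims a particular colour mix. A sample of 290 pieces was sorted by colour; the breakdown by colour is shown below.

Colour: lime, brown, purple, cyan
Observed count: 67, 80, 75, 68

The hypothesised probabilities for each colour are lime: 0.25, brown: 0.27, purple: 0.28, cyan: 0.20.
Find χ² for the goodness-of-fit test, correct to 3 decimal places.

Expected counts E_i = n·p_i: 290×0.25 = 72.5, 290×0.27 = 78.3, 290×0.28 = 81.2, 290×0.20 = 58.
χ² = (67−72.5)²/72.5 + (80−78.3)²/78.3 + (75−81.2)²/81.2 + (68−58)²/58
   = 0.4172 + 0.0369 + 0.4734 + 1.7241
Sum = 2.652

2.652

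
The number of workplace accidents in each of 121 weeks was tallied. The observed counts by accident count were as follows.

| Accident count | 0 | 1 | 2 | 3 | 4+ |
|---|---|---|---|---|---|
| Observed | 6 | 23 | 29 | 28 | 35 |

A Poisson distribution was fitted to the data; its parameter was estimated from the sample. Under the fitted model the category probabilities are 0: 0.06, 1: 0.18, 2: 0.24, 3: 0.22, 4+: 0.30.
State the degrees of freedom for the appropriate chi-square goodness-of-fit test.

There are k = 5 categories and 1 parameter estimated from the data, so df = 5 − 1 − 1 = 3.

3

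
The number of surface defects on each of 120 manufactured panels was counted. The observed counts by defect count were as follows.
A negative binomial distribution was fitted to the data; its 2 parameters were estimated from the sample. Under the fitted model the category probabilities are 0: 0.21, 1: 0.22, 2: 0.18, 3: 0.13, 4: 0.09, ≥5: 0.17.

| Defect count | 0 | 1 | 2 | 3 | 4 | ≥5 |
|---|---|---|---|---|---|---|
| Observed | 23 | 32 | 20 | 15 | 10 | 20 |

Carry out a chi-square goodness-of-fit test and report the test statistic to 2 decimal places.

Expected counts E_i = n·p_i: 120×0.21 = 25.2, 120×0.22 = 26.4, 120×0.18 = 21.6, 120×0.13 = 15.6, 120×0.09 = 10.8, 120×0.17 = 20.4.
χ² = (23−25.2)²/25.2 + (32−26.4)²/26.4 + (20−21.6)²/21.6 + (15−15.6)²/15.6 + (10−10.8)²/10.8 + (20−20.4)²/20.4
   = 0.192 + 1.188 + 0.119 + 0.023 + 0.059 + 0.008
Sum = 1.59

1.59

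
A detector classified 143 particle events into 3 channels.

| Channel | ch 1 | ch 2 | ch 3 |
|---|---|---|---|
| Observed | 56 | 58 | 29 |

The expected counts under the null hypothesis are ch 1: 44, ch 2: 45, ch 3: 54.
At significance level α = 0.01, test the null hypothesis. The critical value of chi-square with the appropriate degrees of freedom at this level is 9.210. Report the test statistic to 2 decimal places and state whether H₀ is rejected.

ch 1: (56 − 44)²/44 = 144/44 = 3.273
ch 2: (58 − 45)²/45 = 169/45 = 3.756
ch 3: (29 − 54)²/54 = 625/54 = 11.574
Sum = 18.60
df = 2. Since 18.60 > 9.210, we reject H₀.

18.60; reject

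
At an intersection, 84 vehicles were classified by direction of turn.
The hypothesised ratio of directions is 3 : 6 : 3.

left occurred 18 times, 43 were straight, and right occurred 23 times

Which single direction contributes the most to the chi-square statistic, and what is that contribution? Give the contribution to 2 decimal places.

Ratio total = 12. Expected counts: 84×3/12 = 21, 84×6/12 = 42, 84×3/12 = 21.
left: (18 − 21)²/21 = 9/21 = 0.429
straight: (43 − 42)²/42 = 1/42 = 0.024
right: (23 − 21)²/21 = 4/21 = 0.190
The largest term is for left: 0.43.

left, 0.43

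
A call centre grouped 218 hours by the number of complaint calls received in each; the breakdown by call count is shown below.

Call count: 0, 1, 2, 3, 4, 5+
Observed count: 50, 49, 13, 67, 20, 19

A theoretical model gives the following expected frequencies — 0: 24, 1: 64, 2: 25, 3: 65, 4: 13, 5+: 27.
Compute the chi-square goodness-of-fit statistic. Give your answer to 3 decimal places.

43.643

χ² = (50−24)²/24 + (49−64)²/64 + (13−25)²/25 + (67−65)²/65 + (20−13)²/13 + (19−27)²/27
   = 28.1667 + 3.5156 + 5.7600 + 0.0615 + 3.7692 + 2.3704
Sum = 43.643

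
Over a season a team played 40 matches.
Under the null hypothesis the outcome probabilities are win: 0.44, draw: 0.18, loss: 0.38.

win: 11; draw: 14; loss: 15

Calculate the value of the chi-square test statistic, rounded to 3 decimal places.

8.900

Expected counts E_i = n·p_i: 40×0.44 = 17.6, 40×0.18 = 7.2, 40×0.38 = 15.2.
χ² = (11−17.6)²/17.6 + (14−7.2)²/7.2 + (15−15.2)²/15.2
   = 2.4750 + 6.4222 + 0.0026
Sum = 8.900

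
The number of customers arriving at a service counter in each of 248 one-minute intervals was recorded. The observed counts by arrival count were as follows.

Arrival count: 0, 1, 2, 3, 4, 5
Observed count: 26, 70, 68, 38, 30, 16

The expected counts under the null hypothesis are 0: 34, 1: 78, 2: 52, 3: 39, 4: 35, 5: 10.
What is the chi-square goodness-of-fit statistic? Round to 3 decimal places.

cat         O        E   (O−E)²/E
0          26       34     1.8824
1          70       78     0.8205
2          68       52     4.9231
3          38       39     0.0256
4          30       35     0.7143
5          16       10     3.6000
Sum = 11.966

11.966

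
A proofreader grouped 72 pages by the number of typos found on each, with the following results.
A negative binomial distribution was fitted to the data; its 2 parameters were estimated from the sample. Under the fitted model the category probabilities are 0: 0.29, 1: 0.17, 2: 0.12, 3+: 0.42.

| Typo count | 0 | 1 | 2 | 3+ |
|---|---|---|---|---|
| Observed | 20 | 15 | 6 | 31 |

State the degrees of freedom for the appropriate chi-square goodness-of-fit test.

There are k = 4 categories and 2 parameters estimated from the data, so df = 4 − 1 − 2 = 1.

1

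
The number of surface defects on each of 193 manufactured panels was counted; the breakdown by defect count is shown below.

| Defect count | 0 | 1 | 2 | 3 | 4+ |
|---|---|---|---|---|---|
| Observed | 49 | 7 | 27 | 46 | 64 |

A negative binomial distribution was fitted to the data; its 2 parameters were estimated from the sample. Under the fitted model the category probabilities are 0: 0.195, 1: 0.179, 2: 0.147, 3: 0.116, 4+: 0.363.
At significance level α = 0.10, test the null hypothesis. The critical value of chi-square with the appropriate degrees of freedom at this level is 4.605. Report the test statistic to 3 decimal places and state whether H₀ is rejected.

Expected counts E_i = n·p_i: 193×0.195 = 37.635, 193×0.179 = 34.547, 193×0.147 = 28.371, 193×0.116 = 22.388, 193×0.363 = 70.059.
cat         O        E   (O−E)²/E
0          49   37.635     3.4320
1           7   34.547    21.9654
2          27   28.371     0.0663
3          46   22.388    24.9029
4+         64   70.059     0.5240
Sum = 50.891
df = 2. Since 50.891 > 4.605, we reject H₀.

50.891; reject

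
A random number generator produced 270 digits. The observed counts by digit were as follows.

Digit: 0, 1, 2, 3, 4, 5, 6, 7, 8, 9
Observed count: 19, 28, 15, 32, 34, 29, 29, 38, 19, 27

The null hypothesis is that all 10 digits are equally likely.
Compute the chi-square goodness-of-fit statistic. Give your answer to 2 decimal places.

17.63

Expected count for each of the 10 categories: 270/10 = 27.
0: (19 − 27)²/27 = 64/27 = 2.370
1: (28 − 27)²/27 = 1/27 = 0.037
2: (15 − 27)²/27 = 144/27 = 5.333
3: (32 − 27)²/27 = 25/27 = 0.926
4: (34 − 27)²/27 = 49/27 = 1.815
5: (29 − 27)²/27 = 4/27 = 0.148
6: (29 − 27)²/27 = 4/27 = 0.148
7: (38 − 27)²/27 = 121/27 = 4.481
8: (19 − 27)²/27 = 64/27 = 2.370
9: (27 − 27)²/27 = 0/27 = 0.000
Sum = 17.63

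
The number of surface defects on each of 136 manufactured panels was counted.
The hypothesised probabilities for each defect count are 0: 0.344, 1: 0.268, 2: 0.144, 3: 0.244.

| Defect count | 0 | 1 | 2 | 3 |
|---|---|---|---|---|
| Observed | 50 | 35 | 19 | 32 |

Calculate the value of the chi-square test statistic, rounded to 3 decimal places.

Expected counts E_i = n·p_i: 136×0.344 = 46.784, 136×0.268 = 36.448, 136×0.144 = 19.584, 136×0.244 = 33.184.
0: (50 − 46.784)²/46.784 = 10.342656/46.784 = 0.2211
1: (35 − 36.448)²/36.448 = 2.096704/36.448 = 0.0575
2: (19 − 19.584)²/19.584 = 0.341056/19.584 = 0.0174
3: (32 − 33.184)²/33.184 = 1.401856/33.184 = 0.0422
Sum = 0.338

0.338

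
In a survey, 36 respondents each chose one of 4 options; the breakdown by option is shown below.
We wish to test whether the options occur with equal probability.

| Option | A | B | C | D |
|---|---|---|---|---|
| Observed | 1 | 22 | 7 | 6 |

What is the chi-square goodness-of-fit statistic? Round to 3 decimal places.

27.333

Expected count for each of the 4 categories: 36/4 = 9.
A: (1 − 9)²/9 = 64/9 = 7.1111
B: (22 − 9)²/9 = 169/9 = 18.7778
C: (7 − 9)²/9 = 4/9 = 0.4444
D: (6 − 9)²/9 = 9/9 = 1.0000
Sum = 27.333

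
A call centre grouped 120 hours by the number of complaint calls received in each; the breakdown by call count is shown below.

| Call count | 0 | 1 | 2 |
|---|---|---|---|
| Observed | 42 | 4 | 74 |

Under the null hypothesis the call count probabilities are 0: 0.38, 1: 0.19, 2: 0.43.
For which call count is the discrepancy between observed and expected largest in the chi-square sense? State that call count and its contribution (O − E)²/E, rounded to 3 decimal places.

Expected counts E_i = n·p_i: 120×0.38 = 45.6, 120×0.19 = 22.8, 120×0.43 = 51.6.
cat         O        E   (O−E)²/E
0          42     45.6     0.2842
1           4     22.8    15.5018
2          74     51.6     9.7240
The largest term is for 1: 15.502.

1, 15.502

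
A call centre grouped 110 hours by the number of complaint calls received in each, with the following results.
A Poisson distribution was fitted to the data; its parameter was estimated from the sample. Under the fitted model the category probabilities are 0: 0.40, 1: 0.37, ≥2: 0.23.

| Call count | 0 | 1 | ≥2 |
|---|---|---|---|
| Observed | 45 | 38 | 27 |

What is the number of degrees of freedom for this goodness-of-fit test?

There are k = 3 categories and 1 parameter estimated from the data, so df = 3 − 1 − 1 = 1.

1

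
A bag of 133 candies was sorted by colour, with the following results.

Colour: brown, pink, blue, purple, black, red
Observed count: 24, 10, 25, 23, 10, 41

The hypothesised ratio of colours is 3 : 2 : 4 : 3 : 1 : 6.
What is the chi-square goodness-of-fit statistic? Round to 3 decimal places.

Ratio total = 19. Expected counts: 133×3/19 = 21, 133×2/19 = 14, 133×4/19 = 28, 133×3/19 = 21, 133×1/19 = 7, 133×6/19 = 42.
brown: (24 − 21)²/21 = 9/21 = 0.4286
pink: (10 − 14)²/14 = 16/14 = 1.1429
blue: (25 − 28)²/28 = 9/28 = 0.3214
purple: (23 − 21)²/21 = 4/21 = 0.1905
black: (10 − 7)²/7 = 9/7 = 1.2857
red: (41 − 42)²/42 = 1/42 = 0.0238
Sum = 3.393

3.393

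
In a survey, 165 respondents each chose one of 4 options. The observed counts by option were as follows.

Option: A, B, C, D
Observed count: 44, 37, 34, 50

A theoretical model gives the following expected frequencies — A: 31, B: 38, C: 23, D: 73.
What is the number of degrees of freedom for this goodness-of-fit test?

3

There are k = 4 categories and no parameters were estimated from the data, so df = 4 − 1 = 3.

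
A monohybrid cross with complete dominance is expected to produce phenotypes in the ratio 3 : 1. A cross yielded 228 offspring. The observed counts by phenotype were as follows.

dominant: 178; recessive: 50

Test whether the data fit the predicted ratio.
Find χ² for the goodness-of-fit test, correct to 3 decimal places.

1.146

Ratio total = 4. Expected counts: 228×3/4 = 171, 228×1/4 = 57.
cat            O        E   (O−E)²/E
dominant     178      171     0.2865
recessive     50       57     0.8596
Sum = 1.146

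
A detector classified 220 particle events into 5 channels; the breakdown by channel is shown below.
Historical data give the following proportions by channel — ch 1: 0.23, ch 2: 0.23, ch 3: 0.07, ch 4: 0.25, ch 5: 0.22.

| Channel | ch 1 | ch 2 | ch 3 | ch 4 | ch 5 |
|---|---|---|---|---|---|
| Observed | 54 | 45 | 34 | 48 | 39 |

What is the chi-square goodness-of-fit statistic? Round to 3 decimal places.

Expected counts E_i = n·p_i: 220×0.23 = 50.6, 220×0.23 = 50.6, 220×0.07 = 15.4, 220×0.25 = 55, 220×0.22 = 48.4.
cat         O        E   (O−E)²/E
ch 1       54     50.6     0.2285
ch 2       45     50.6     0.6198
ch 3       34     15.4    22.4649
ch 4       48       55     0.8909
ch 5       39     48.4     1.8256
Sum = 26.030

26.030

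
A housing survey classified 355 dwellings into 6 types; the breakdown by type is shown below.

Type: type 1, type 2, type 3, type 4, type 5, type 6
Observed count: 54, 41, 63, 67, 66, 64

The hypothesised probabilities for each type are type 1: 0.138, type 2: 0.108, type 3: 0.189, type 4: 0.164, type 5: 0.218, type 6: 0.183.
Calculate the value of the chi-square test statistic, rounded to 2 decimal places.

3.96

Expected counts E_i = n·p_i: 355×0.138 = 48.99, 355×0.108 = 38.34, 355×0.189 = 67.095, 355×0.164 = 58.22, 355×0.218 = 77.39, 355×0.183 = 64.965.
cat         O        E   (O−E)²/E
type 1     54    48.99      0.512
type 2     41    38.34      0.185
type 3     63   67.095      0.250
type 4     67    58.22      1.324
type 5     66    77.39      1.676
type 6     64   64.965      0.014
Sum = 3.96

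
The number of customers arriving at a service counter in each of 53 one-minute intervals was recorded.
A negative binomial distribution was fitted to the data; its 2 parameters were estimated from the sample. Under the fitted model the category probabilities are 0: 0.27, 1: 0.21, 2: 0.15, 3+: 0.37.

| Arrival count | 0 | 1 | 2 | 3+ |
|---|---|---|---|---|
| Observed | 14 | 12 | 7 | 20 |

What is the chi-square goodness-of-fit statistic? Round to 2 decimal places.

Expected counts E_i = n·p_i: 53×0.27 = 14.31, 53×0.21 = 11.13, 53×0.15 = 7.95, 53×0.37 = 19.61.
0: (14 − 14.31)²/14.31 = 0.0961/14.31 = 0.007
1: (12 − 11.13)²/11.13 = 0.7569/11.13 = 0.068
2: (7 − 7.95)²/7.95 = 0.9025/7.95 = 0.114
3+: (20 − 19.61)²/19.61 = 0.1521/19.61 = 0.008
Sum = 0.20

0.20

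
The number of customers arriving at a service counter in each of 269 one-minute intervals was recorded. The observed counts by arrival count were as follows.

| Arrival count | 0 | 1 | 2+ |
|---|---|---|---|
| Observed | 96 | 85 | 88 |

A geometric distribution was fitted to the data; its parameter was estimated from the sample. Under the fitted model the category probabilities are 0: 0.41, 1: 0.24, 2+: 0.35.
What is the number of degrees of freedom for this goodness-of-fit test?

1

There are k = 3 categories and 1 parameter estimated from the data, so df = 3 − 1 − 1 = 1.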